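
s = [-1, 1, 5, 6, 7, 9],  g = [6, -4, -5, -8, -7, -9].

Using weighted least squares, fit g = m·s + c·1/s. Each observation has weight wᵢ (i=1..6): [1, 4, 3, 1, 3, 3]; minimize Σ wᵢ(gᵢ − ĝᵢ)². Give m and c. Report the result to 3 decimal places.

Forming MᵀWM = [[506, 15]; [15, 694051/132300]] and MᵀWg = [-535, -97/3]ᵀ gives MᵀWM·[m, c]ᵀ = MᵀWg.
Eliminating c: (694051/132300)·(row 1) − 15·(row 2) gives (160711153/66150)·m = (694051/132300)·(-535) − 15·(-97/3) = -61430357/26460, so m = -307151785/321422306.
Then c = ((-97/3) − 15·(-307151785/321422306))/(694051/132300) = -551404350/160711153.

m = -0.956, c = -3.431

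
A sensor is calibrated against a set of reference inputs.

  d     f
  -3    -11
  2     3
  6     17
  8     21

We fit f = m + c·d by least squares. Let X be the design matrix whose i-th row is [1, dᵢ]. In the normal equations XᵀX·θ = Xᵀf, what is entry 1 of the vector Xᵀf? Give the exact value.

Entry 1 ↔ basis 1, so (Xᵀf)_{1} = Σᵢ fᵢ = (1)·(-11) + (1)·(3) + (1)·(17) + (1)·(21) = 30.

30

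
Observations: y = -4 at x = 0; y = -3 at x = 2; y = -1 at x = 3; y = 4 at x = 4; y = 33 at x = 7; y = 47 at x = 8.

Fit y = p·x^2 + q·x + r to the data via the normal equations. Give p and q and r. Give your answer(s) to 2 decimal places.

The normal equations are: 6850·p + 954·q + 142·r = 4668;  954·p + 142·q + 24·r = 614;  142·p + 24·q + 6·r = 76.
Inverting the 3×3 Gram matrix, [p, q, r]ᵀ = [9247/8635, -19402/8635, -31861/8635]ᵀ.

p = 1.07, q = -2.25, r = -3.69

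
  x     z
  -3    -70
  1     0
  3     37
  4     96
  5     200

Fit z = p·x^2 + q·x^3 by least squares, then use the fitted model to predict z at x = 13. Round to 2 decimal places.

Normal-equation sums: Σx^2·x^2 = 1044, Σx^2·x^3 = 4150, Σx^3·x^3 = 21180.
And Σx^2·z = 6239, Σx^3·z = 34033.
Normal equations: [[1044, 4150]; [4150, 21180]]·[p, q]ᵀ = [6239, 34033]ᵀ.
Δ = 1044·21180 − 4150² = 4889420.
p = (6239·21180 − 4150·34033)/4889420 = -909493/488942; q = (1044·34033 − 4150·6239)/4889420 = 4819301/2444710.
At x = 13: ẑ = (-909493/488942)·(169) + (4819301/2444710)·(2197) = 4909741356/1222355.

ẑ = 4016.62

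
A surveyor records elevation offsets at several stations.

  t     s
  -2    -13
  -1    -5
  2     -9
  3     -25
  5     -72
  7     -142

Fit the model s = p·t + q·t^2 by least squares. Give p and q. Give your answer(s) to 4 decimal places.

Entries of MᵀM: Σt·t = 92, Σt·t^2 = 494, Σt^2·t^2 = 3140.
And Σt·s = -1416, Σt^2·s = -9076.
Normal equations: [[92, 494]; [494, 3140]]·[p, q]ᵀ = [-1416, -9076]ᵀ.
Determinant 92·3140 − 494² = 44844.
p = ((-1416)·3140 − 494·(-9076))/44844 = 9326/11211; q = (92·(-9076) − 494·(-1416))/44844 = -33872/11211.

p = 0.8319, q = -3.0213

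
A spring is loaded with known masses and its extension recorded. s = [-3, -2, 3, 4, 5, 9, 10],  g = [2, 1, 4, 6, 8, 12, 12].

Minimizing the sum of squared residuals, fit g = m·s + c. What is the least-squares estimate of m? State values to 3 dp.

The normal system AᵀA·[m, c]ᵀ = Aᵀg is [[244, 26]; [26, 7]]·[m, c]ᵀ = [296, 45]ᵀ.
Determinant 244·7 − 26² = 1032.
m = (296·7 − 26·45)/1032 = 451/516; c = (244·45 − 26·296)/1032 = 821/258.

m = 0.874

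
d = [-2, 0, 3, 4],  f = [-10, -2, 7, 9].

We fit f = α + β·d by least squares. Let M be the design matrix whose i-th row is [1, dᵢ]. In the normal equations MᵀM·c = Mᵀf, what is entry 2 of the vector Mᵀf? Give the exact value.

Entry 2 ↔ basis d, so (Mᵀf)_{2} = Σᵢ (d)·fᵢ = (-2)·(-10) + (0)·(-2) + (3)·(7) + (4)·(9) = 77.

77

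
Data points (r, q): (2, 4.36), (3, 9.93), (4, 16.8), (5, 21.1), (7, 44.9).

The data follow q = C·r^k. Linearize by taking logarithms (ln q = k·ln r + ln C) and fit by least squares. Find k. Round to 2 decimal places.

With ln qᵢ as the transformed response and ln rᵢ as the regressor:
AᵀA = [[9.9861, 6.7334]; [6.7334, 5]], rhs = [19.7645, 13.4431]ᵀ  (here Σln r = 6.7334, Σ(ln r)² = 9.9861, Σln q = 13.4431, Σln r·ln q = 19.7645).
Δ = 9.9861·5 − (6.7334)² = 4.5917; k = (19.7645·5 − 6.7334·13.4431)/4.5917 = 1.80867, ln C = (9.9861·13.4431 − 6.7334·19.7645)/4.5917 = 0.25293.

k = 1.81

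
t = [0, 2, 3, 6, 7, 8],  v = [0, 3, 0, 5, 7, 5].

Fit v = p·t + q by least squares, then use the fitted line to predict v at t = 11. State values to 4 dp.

Normal-equation sums: Σt·t = 162, Σt = 26, Σ1 = 6.
Moment sums: Σt·v = 125, Σv = 20.
Normal equations: [[162, 26]; [26, 6]]·[p, q]ᵀ = [125, 20]ᵀ.
Determinant 162·6 − 26² = 296.
p = (125·6 − 26·20)/296 = 115/148; q = (162·20 − 26·125)/296 = -5/148.
At t = 11: v̂ = (115/148)·(11) + (-5/148)·(1) = 315/37.

v̂ = 8.5135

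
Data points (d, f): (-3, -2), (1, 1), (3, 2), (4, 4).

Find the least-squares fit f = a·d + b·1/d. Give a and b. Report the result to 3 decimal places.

Entries of AᵀA: Σd·d = 35, Σd·1/d = 4, Σ1/d·1/d = 185/144.
Moment sums: Σd·f = 29, Σ1/d·f = 10/3.
Eliminating b: (185/144)·(row 1) − 4·(row 2) gives (4171/144)·a = (185/144)·29 − 4·(10/3) = 3445/144, so a = 3445/4171.
Then b = ((10/3) − 4·(3445/4171))/(185/144) = 96/4171.

a = 0.826, b = 0.023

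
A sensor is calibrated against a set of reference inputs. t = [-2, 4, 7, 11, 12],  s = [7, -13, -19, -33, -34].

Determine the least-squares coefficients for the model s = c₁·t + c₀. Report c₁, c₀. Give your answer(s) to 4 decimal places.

The normal equations are: 334·c₁ + 32·c₀ = -970;  32·c₁ + 5·c₀ = -92.
(Σt·t = 334, Σt = 32, Σ1 = 5, Σt·s = -970, Σs = -92.)
Determinant 334·5 − 32² = 646.
c₁ = ((-970)·5 − 32·(-92))/646 = -953/323; c₀ = (334·(-92) − 32·(-970))/646 = 156/323.

c₁ = -2.9505, c₀ = 0.4830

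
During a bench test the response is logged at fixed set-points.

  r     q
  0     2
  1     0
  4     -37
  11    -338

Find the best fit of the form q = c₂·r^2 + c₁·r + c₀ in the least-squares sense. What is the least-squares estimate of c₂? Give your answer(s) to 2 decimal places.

c₂ = -3.02

Entries of AᵀA: Σr^2·r^2 = 14898, Σr^2·r = 1396, Σr^2 = 138, Σr·r = 138, Σr = 16, Σ1 = 4.
Moment sums: Σr^2·q = -41490, Σr·q = -3866, Σq = -373.
Normal equations: [[14898, 1396, 138]; [1396, 138, 16]; [138, 16, 4]]·[c₂, c₁, c₀]ᵀ = [-41490, -3866, -373]ᵀ.
Row-reducing yields c₂ = -114335/37802, c₁ = 45654/18901, c₀ = 54289/37802.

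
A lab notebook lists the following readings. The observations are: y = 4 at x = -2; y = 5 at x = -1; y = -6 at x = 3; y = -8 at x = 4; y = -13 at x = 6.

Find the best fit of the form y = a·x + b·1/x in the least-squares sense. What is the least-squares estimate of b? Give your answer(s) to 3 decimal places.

b = -2.317

With design matrix M, MᵀM = [[66, 5]; [5, 209/144]] and Mᵀy = [-141, -79/6]ᵀ.
Δ = 66·(209/144) − 5² = 1699/24.
a = ((-141)·(209/144) − 5·(-79/6))/(1699/24) = -6663/3398; b = (66·(-79/6) − 5·(-141))/(1699/24) = -3936/1699.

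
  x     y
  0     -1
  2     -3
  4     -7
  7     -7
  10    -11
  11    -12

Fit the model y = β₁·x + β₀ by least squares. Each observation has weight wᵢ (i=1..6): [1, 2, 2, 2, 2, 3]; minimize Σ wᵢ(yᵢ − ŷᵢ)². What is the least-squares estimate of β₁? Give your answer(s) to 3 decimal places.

From the data, Σwᵢ·x·x = 701, Σwᵢ·x = 79, Σwᵢ·1 = 12.
Right-hand side: Σwᵢ·x·y = -782, Σwᵢ·y = -93.
So MᵀWM·[β₁, β₀]ᵀ = MᵀWy: [[701, 79]; [79, 12]]·[β₁, β₀]ᵀ = [-782, -93]ᵀ.
Δ = 701·12 − 79² = 2171.
β₁ = ((-782)·12 − 79·(-93))/2171 = -2037/2171; β₀ = (701·(-93) − 79·(-782))/2171 = -3415/2171.

β₁ = -0.938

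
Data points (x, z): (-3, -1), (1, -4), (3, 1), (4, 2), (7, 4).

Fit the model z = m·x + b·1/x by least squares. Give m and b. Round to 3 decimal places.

Entries of AᵀA: Σx·x = 84, Σx·1/x = 5, Σ1/x·1/x = 9209/7056.
For Aᵀz: Σx·z = 38, Σ1/x·z = -95/42.
Δ = 84·(9209/7056) − 5² = 7109/84.
m = (38·(9209/7056) − 5·(-95/42))/(7109/84) = 214871/298578; b = (84·(-95/42) − 5·38)/(7109/84) = -31920/7109.

m = 0.720, b = -4.490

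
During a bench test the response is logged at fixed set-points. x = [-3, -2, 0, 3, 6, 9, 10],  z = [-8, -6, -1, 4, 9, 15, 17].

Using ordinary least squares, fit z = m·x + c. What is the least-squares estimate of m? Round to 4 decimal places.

m = 1.8872

Normal-equation sums: Σx·x = 239, Σx = 23, Σ1 = 7.
Moment sums: Σx·z = 407, Σz = 30.
det = 239·7 − 23² = 1144.
m = (407·7 − 23·30)/1144 = 2159/1144; c = (239·30 − 23·407)/1144 = -2191/1144.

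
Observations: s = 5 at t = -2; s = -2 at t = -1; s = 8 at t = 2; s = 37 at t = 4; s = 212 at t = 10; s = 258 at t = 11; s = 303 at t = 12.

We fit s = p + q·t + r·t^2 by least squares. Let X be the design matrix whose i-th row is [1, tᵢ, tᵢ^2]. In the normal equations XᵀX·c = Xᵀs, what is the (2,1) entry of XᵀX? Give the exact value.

Row 2 ↔ basis t, column 1 ↔ basis 1, so (XᵀX)_{2,1} = Σᵢ t = (-2)·(1) + (-1)·(1) + (2)·(1) + (4)·(1) + (10)·(1) + (11)·(1) + (12)·(1) = 36.

36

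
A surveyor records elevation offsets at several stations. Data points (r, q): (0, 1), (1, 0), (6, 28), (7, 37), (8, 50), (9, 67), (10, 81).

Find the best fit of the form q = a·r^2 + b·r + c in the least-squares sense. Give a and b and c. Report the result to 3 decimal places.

Compute the Gram sums: Σr^2·r^2 = 24355, Σr^2·r = 2801, Σr^2 = 331, Σr·r = 331, Σr = 41, Σ1 = 7.
Right-hand side: Σr^2·q = 19548, Σr·q = 2240, Σq = 264.
Normal equations: [[24355, 2801, 331]; [2801, 331, 41]; [331, 41, 7]]·[a, b, c]ᵀ = [19548, 2240, 264]ᵀ.
Row-reducing yields a = 6371/6888, b = -7873/6888, c = 193/287.

a = 0.925, b = -1.143, c = 0.672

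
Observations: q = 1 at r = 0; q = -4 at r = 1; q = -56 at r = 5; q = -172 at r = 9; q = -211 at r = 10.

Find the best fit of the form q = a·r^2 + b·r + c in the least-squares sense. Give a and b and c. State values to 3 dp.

Normal-equation sums: Σr^2·r^2 = 17187, Σr^2·r = 1855, Σr^2 = 207, Σr·r = 207, Σr = 25, Σ1 = 5.
And Σr^2·q = -36436, Σr·q = -3942, Σq = -442.
So XᵀX·[a, b, c]ᵀ = Xᵀq: [[17187, 1855, 207]; [1855, 207, 25]; [207, 25, 5]]·[a, b, c]ᵀ = [-36436, -3942, -442]ᵀ.
Row-reducing yields a = -2043/1043, b = -65608/42763, c = 15579/42763.

a = -1.959, b = -1.534, c = 0.364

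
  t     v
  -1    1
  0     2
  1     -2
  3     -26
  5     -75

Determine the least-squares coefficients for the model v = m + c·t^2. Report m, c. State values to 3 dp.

m = 2.299, c = -3.097

Normal-equation sums: Σ1 = 5, Σt^2 = 36, Σt^2·t^2 = 708.
And Σv = -100, Σt^2·v = -2110.
Normal equations: [[5, 36]; [36, 708]]·[m, c]ᵀ = [-100, -2110]ᵀ.
Eliminating c: 708·(row 1) − 36·(row 2) gives 2244·m = 708·(-100) − 36·(-2110) = 5160, so m = 430/187.
Then c = ((-2110) − 36·(430/187))/708 = -3475/1122.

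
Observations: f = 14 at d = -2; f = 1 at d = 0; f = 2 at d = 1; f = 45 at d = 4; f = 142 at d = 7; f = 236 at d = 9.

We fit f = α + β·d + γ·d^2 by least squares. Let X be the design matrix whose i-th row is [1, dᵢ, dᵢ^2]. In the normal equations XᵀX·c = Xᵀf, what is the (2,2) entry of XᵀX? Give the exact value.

Row 2 ↔ basis d, column 2 ↔ basis d, so (XᵀX)_{2,2} = Σᵢ (d)·(d) = (-2)·(-2) + (0)·(0) + (1)·(1) + (4)·(4) + (7)·(7) + (9)·(9) = 151.

151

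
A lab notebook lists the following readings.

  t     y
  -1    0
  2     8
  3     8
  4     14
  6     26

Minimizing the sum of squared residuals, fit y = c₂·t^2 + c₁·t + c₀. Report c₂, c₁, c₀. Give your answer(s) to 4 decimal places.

With design matrix X, XᵀX = [[1650, 314, 66]; [314, 66, 14]; [66, 14, 5]] and Xᵀy = [1264, 252, 56]ᵀ.
Row-reducing yields c₂ = 1103/2612, c₁ = 3961/2612, c₀ = 901/653.

c₂ = 0.4223, c₁ = 1.5165, c₀ = 1.3798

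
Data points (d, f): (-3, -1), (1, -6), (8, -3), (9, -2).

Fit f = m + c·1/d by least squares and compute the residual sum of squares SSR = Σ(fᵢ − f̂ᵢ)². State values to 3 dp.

SSR = 0.484

Compute the Gram sums: Σ1 = 4, Σ1/d = 65/72, Σ1/d·1/d = 5905/5184.
Moment sums: Σf = -12, Σ1/d·f = -451/72.
Δ = 4·(5905/5184) − (65/72)² = 2155/576.
m = ((-12)·(5905/5184) − (65/72)·(-451/72))/(2155/576) = -8309/3879; c = (4·(-451/72) − (65/72)·(-12))/(2155/576) = -8192/2155.
Residuals: -2426/19395, -1097/19395, -7424/19395, 3649/6465; SSR = 9386/19395.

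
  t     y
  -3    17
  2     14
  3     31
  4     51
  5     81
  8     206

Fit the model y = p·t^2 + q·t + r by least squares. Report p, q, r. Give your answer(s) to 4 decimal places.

p = 3.0036, q = 2.0755, r = -3.4830

From the data, Σt^2·t^2 = 5155, Σt^2·t = 709, Σt^2 = 127, Σt·t = 127, Σt = 19, Σ1 = 6.
And Σt^2·y = 16513, Σt·y = 2327, Σy = 400.
Normal equations: [[5155, 709, 127]; [709, 127, 19]; [127, 19, 6]]·[p, q, r]ᵀ = [16513, 2327, 400]ᵀ.
Inverting the 3×3 Gram matrix, [p, q, r]ᵀ = [637253/212160, 440347/212160, -123159/35360]ᵀ.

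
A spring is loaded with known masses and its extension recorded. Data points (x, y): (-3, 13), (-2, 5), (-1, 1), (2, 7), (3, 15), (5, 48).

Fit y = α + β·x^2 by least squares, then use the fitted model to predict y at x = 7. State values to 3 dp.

Setting ∂/∂α … = 0 gives: 6·α + 52·β = 89;  52·α + 820·β = 1501.
(Σ1 = 6, Σx^2 = 52, Σx^2·x^2 = 820, Σy = 89, Σx^2·y = 1501.)
Δ = 6·820 − 52² = 2216.
α = (89·820 − 52·1501)/2216 = -634/277; β = (6·1501 − 52·89)/2216 = 2189/1108.
At x = 7: ŷ = (-634/277)·(1) + (2189/1108)·(49) = 104725/1108.

ŷ = 94.517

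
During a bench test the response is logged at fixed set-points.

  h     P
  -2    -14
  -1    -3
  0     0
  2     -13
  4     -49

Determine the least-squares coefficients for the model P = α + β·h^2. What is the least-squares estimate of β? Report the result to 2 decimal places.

XᵀX·[α, β]ᵀ = XᵀP reads: 5·α + 25·β = -79;  25·α + 289·β = -895.
Eliminating β: 289·(row 1) − 25·(row 2) gives 820·α = 289·(-79) − 25·(-895) = -456, so α = -114/205.
Then β = ((-895) − 25·(-114/205))/289 = -125/41.

β = -3.05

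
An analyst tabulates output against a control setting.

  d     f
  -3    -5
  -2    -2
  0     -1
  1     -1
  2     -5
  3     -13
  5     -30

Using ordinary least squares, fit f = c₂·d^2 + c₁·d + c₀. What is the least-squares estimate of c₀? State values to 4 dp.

Normal-equation sums: Σd^2·d^2 = 820, Σd^2·d = 126, Σd^2 = 52, Σd·d = 52, Σd = 6, Σ1 = 7.
Moment sums: Σd^2·f = -941, Σd·f = -181, Σf = -57.
Normal equations: [[820, 126, 52]; [126, 52, 6]; [52, 6, 7]]·[c₂, c₁, c₀]ᵀ = [-941, -181, -57]ᵀ.
Row-reducing yields c₂ = -47221/47922, c₁ = -17695/15974, c₀ = 3032/23961.

c₀ = 0.1265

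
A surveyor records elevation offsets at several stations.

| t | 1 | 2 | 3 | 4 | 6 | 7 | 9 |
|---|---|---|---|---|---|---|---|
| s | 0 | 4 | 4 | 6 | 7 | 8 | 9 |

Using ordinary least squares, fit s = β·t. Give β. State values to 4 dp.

Normal-equation sums: Σt·t = 196.
Moment sums: Σt·s = 223.
Hence β = 223 / 196 ≈ 1.13776.

β = 1.1378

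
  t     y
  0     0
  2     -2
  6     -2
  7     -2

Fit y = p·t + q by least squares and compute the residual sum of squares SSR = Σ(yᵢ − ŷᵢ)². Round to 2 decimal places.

SSR = 1.28

MᵀM·[p, q]ᵀ = Mᵀy reads: 89·p + 15·q = -30;  15·p + 4·q = -6.
(Σt·t = 89, Σt = 15, Σ1 = 4, Σt·y = -30, Σy = -6.)
Determinant 89·4 − 15² = 131.
p = ((-30)·4 − 15·(-6))/131 = -30/131; q = (89·(-6) − 15·(-30))/131 = -84/131.
Residuals: 84/131, -118/131, 2/131, 32/131; SSR = 168/131.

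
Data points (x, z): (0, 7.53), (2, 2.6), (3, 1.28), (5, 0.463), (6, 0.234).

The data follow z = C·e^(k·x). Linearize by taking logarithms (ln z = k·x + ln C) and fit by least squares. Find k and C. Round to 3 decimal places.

k = -0.575, C = 7.688

Linearized form: ln z = k·x + ln C. From the 5 transformed points,
Σx = 16.0000, Σ(x)² = 74.0000, Σln z = 0.9988, Σx·ln z = -9.9131.
Equations: 74.0000·k + 16.0000·ln C = -9.9131;  16.0000·k + 5·ln C = 0.9988.
Solving (det = 114.0000): k = -0.57497, ln C = 2.03966, so C = exp(2.03966) = 7.68803.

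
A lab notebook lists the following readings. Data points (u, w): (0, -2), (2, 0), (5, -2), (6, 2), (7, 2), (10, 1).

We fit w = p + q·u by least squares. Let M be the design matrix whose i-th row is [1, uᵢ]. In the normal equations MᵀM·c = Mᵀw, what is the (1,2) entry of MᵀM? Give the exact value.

30

Row 1 ↔ basis 1, column 2 ↔ basis u, so (MᵀM)_{1,2} = Σᵢ u = (1)·(0) + (1)·(2) + (1)·(5) + (1)·(6) + (1)·(7) + (1)·(10) = 30.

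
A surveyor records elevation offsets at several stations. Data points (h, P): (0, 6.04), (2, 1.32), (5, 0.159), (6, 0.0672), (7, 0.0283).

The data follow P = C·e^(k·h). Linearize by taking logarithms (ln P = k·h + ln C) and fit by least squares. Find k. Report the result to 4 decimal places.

Linearized form: ln P = k·h + ln C. From the 5 transformed points,
Σh = 20.0000, Σ(h)² = 114.0000, Σln P = -6.0278, Σh·ln P = -49.7937.
Normal system: [[114.0000, 20.0000]; [20.0000, 5]]·[k, ln C]ᵀ = [-49.7937, -6.0278]ᵀ.
Slope k = (n·Σh·ln P − Σh·Σln P)/(n·Σ(h)² − (Σh)²) = (5·-49.7937 − 20.0000·-6.0278)/170.0000 = -0.75537; ln C = (Σln P − k·Σh)/n = 1.81592.

k = -0.7554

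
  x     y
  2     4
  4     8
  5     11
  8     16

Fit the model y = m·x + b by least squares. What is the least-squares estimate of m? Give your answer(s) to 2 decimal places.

Sums needed: Σx·x = 109, Σx = 19, Σ1 = 4.
For Mᵀy: Σx·y = 223, Σy = 39.
Δ = 109·4 − 19² = 75.
m = (223·4 − 19·39)/75 = 151/75; b = (109·39 − 19·223)/75 = 14/75.

m = 2.01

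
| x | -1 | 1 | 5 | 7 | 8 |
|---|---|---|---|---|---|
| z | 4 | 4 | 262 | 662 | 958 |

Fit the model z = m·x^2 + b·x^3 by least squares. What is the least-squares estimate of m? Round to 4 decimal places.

m = 3.0832

The normal equations are: 7124·m + 52700·b = 100308;  52700·m + 395420·b = 750312.
Eliminating b: 395420·(row 1) − 52700·(row 2) gives 39682080·m = 395420·100308 − 52700·750312 = 122346960, so m = 29987/9726.
Then b = (750312 − 52700·(29987/9726))/395420 = 72293/48630.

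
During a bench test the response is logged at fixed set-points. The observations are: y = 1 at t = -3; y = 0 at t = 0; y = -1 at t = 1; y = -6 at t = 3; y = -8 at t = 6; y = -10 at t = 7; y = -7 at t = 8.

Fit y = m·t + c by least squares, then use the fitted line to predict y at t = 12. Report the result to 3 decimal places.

ŷ = -13.260

With design matrix X, XᵀX = [[168, 22]; [22, 7]] and Xᵀy = [-196, -31]ᵀ.
Δ = 168·7 − 22² = 692.
m = ((-196)·7 − 22·(-31))/692 = -345/346; c = (168·(-31) − 22·(-196))/692 = -224/173.
At t = 12: ŷ = (-345/346)·(12) + (-224/173)·(1) = -2294/173.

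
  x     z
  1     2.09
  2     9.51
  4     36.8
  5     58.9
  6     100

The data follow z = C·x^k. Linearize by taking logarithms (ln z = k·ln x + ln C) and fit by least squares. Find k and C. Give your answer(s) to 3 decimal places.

k = 2.107, C = 2.107

Let Y = ln z. Fitting Y = k·ln x + ln C by least squares:
AᵀA = [[8.2030, 5.4806]; [5.4806, 5]], rhs = [21.3707, 15.2760]ᵀ  (here Σln x = 5.4806, Σ(ln x)² = 8.2030, Σln z = 15.2760, Σln x·ln z = 21.3707).
Slope k = (n·Σln x·ln z − Σln x·Σln z)/(n·Σ(ln x)² − (Σln x)²) = (5·21.3707 − 5.4806·15.2760)/10.9774 = 2.10715; ln C = (Σln z − k·Σln x)/n = 0.74550, so C = exp(0.74550) = 2.10750.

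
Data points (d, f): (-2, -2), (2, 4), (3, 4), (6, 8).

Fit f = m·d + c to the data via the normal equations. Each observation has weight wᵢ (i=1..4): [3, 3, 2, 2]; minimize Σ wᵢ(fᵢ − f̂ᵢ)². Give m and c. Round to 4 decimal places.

From the data, Σwᵢ·d·d = 114, Σwᵢ·d = 18, Σwᵢ·1 = 10.
For XᵀWf: Σwᵢ·d·f = 156, Σwᵢ·f = 30.
Normal equations: [[114, 18]; [18, 10]]·[m, c]ᵀ = [156, 30]ᵀ.
Δ = 114·10 − 18² = 816.
m = (156·10 − 18·30)/816 = 5/4; c = (114·30 − 18·156)/816 = 3/4.

m = 1.2500, c = 0.7500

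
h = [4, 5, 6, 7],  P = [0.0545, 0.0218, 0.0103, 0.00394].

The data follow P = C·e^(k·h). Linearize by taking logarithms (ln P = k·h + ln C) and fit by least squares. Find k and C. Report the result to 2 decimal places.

k = -0.86, C = 1.71

With ln Pᵢ as the transformed response and hᵢ as the regressor:
Σh = 22.0000, Σ(h)² = 126.0000, Σln P = -16.8476, Σh·ln P = -96.9771.
Equations: 126.0000·k + 22.0000·ln C = -96.9771;  22.0000·k + 4·ln C = -16.8476.
Δ = 126.0000·4 − (22.0000)² = 20.0000; k = (-96.9771·4 − 22.0000·-16.8476)/20.0000 = -0.86308, ln C = (126.0000·-16.8476 − 22.0000·-96.9771)/20.0000 = 0.53506, so C = exp(0.53506) = 1.70755.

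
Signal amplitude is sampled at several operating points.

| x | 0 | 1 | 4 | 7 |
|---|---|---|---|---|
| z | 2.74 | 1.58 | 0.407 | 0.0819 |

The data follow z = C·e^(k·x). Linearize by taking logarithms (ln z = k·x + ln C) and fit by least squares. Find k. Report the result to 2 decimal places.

k = -0.49

Linearized form: ln z = k·x + ln C. From the 4 transformed points,
AᵀA = [[66.0000, 12.0000]; [12.0000, 4]], rhs = [-20.6541, -1.9358]ᵀ  (here Σx = 12.0000, Σ(x)² = 66.0000, Σln z = -1.9358, Σx·ln z = -20.6541).
Δ = 66.0000·4 − (12.0000)² = 120.0000; k = (-20.6541·4 − 12.0000·-1.9358)/120.0000 = -0.49489, ln C = (66.0000·-1.9358 − 12.0000·-20.6541)/120.0000 = 1.00072.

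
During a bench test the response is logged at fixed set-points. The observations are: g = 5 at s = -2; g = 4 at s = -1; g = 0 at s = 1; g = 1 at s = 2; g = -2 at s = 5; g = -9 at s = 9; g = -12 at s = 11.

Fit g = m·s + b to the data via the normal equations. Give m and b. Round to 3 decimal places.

Compute the Gram sums: Σs·s = 237, Σs = 25, Σ1 = 7.
For Mᵀg: Σs·g = -235, Σg = -13.
det = 237·7 − 25² = 1034.
m = ((-235)·7 − 25·(-13))/1034 = -60/47; b = (237·(-13) − 25·(-235))/1034 = 127/47.

m = -1.277, b = 2.702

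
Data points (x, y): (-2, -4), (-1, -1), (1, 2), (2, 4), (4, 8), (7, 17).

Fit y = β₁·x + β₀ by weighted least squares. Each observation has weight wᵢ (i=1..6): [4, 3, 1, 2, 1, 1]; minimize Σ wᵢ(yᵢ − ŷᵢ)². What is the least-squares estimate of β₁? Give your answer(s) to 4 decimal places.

β₁ = 2.1705

With design matrix M, MᵀWM = [[93, 5]; [5, 12]] and MᵀWy = [204, 16]ᵀ.
Δ = 93·12 − 5² = 1091.
β₁ = (204·12 − 5·16)/1091 = 2368/1091; β₀ = (93·16 − 5·204)/1091 = 468/1091.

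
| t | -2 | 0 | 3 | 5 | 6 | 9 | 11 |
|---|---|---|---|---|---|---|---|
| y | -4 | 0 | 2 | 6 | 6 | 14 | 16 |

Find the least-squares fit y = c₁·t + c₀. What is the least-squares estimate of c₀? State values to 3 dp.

c₀ = -1.304

Compute the Gram sums: Σt·t = 276, Σt = 32, Σ1 = 7.
Right-hand side: Σt·y = 382, Σy = 40.
So AᵀA·[c₁, c₀]ᵀ = Aᵀy: [[276, 32]; [32, 7]]·[c₁, c₀]ᵀ = [382, 40]ᵀ.
Δ = 276·7 − 32² = 908.
c₁ = (382·7 − 32·40)/908 = 697/454; c₀ = (276·40 − 32·382)/908 = -296/227.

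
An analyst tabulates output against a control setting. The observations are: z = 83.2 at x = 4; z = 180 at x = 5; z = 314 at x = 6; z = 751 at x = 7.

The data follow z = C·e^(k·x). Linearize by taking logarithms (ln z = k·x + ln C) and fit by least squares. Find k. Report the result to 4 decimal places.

With ln zᵢ as the transformed response and xᵢ as the regressor:
Sums: Σx = 22.0000, Σ(x)² = 126.0000, Σln z = 21.9850, Σx·ln z = 124.4960.
Normal system: [[126.0000, 22.0000]; [22.0000, 4]]·[k, ln C]ᵀ = [124.4960, 21.9850]ᵀ.
Slope k = (n·Σx·ln z − Σx·Σln z)/(n·Σ(x)² − (Σx)²) = (4·124.4960 − 22.0000·21.9850)/20.0000 = 0.71569; ln C = (Σln z − k·Σx)/n = 1.55995.

k = 0.7157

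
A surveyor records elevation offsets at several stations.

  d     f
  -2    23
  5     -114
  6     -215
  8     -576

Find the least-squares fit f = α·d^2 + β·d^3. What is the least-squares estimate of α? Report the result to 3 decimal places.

AᵀA·[α, β]ᵀ = Aᵀf reads: 6033·α + 43637·β = -47362;  43637·α + 324489·β = -355786.
(Σd^2·d^2 = 6033, Σd^2·d^3 = 43637, Σd^3·d^3 = 324489, Σd^2·f = -47362, Σd^3·f = -355786.)
det = 6033·324489 − 43637² = 53454368.
α = ((-47362)·324489 − 43637·(-355786))/53454368 = 445982/151859; β = (6033·(-355786) − 43637·(-47362))/53454368 = -2491292/1670449.

α = 2.937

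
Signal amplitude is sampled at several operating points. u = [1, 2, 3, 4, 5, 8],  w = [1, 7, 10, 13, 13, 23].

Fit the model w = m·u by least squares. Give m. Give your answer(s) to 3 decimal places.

m = 2.908

From the data, Σu·u = 119.
And Σu·w = 346.
XᵀX·[m]ᵀ = Xᵀw becomes [[119]]·[m]ᵀ = [346]ᵀ.
m = 346/119 = 2.90756.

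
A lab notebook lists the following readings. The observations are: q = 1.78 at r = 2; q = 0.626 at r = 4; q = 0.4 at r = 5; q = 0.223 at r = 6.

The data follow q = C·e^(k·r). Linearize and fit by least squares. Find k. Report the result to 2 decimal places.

k = -0.51

Taking logs, ln q = k·r + ln C, so regress ln q on r.
Σr = 17.0000, Σ(r)² = 81.0000, Σln q = -2.3087, Σr·ln q = -14.3053.
Equations: 81.0000·k + 17.0000·ln C = -14.3053;  17.0000·k + 4·ln C = -2.3087.
Solving (det = 35.0000): k = -0.51354, ln C = 1.60540.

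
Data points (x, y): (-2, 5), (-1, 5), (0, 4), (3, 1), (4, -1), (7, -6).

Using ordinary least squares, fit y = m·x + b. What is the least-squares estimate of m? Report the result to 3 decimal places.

m = -1.235

Sums needed: Σx·x = 79, Σx = 11, Σ1 = 6.
Right-hand side: Σx·y = -58, Σy = 8.
Normal equations: [[79, 11]; [11, 6]]·[m, b]ᵀ = [-58, 8]ᵀ.
Determinant 79·6 − 11² = 353.
m = ((-58)·6 − 11·8)/353 = -436/353; b = (79·8 − 11·(-58))/353 = 1270/353.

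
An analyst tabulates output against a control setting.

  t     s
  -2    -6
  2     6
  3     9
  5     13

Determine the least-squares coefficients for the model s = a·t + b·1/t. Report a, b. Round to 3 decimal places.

The normal system XᵀX·[a, b]ᵀ = Xᵀs is [[42, 4]; [4, 293/450]]·[a, b]ᵀ = [116, 58/5]ᵀ.
Determinant 42·(293/450) − 4² = 851/75.
a = (116·(293/450) − 4·(58/5))/(851/75) = 6554/2553; b = (42·(58/5) − 4·116)/(851/75) = 1740/851.

a = 2.567, b = 2.045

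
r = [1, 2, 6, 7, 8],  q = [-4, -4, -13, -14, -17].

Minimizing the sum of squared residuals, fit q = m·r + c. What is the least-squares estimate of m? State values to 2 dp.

m = -1.92

The normal equations are: 154·m + 24·c = -324;  24·m + 5·c = -52.
(Σr·r = 154, Σr = 24, Σ1 = 5, Σr·q = -324, Σq = -52.)
Eliminating c: 5·(row 1) − 24·(row 2) gives 194·m = 5·(-324) − 24·(-52) = -372, so m = -186/97.
Then c = ((-52) − 24·(-186/97))/5 = -116/97.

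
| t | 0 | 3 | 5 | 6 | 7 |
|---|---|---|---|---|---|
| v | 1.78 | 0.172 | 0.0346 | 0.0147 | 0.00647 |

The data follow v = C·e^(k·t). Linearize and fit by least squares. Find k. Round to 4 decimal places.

Linearized form: ln v = k·t + ln C. From the 5 transformed points,
Σt = 21.0000, Σ(t)² = 119.0000, Σln v = -13.8080, Σt·ln v = -82.7038.
Equations: 119.0000·k + 21.0000·ln C = -82.7038;  21.0000·k + 5·ln C = -13.8080.
Δ = 119.0000·5 − (21.0000)² = 154.0000; k = (-82.7038·5 − 21.0000·-13.8080)/154.0000 = -0.80227, ln C = (119.0000·-13.8080 − 21.0000·-82.7038)/154.0000 = 0.60794.

k = -0.8023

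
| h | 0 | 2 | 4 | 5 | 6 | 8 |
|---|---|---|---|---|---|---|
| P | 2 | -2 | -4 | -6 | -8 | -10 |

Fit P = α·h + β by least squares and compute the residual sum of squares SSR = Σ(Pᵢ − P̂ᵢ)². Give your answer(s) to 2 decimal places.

SSR = 1.21

The normal equations are: 145·α + 25·β = -178;  25·α + 6·β = -28.
(Σh·h = 145, Σh = 25, Σ1 = 6, Σh·P = -178, ΣP = -28.)
det = 145·6 − 25² = 245.
α = ((-178)·6 − 25·(-28))/245 = -368/245; β = (145·(-28) − 25·(-178))/245 = 78/49.
Residuals: 20/49, -144/245, 102/245, -4/49, -142/245, 104/245; SSR = 296/245.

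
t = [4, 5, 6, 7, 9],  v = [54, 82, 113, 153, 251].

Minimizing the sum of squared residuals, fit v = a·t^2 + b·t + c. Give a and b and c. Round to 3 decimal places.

a = 3.219, b = -2.550, c = 13.156

From the data, Σt^2·t^2 = 11139, Σt^2·t = 1477, Σt^2 = 207, Σt·t = 207, Σt = 31, Σ1 = 5.
And Σt^2·v = 34810, Σt·v = 4634, Σv = 653.
Normal equations: [[11139, 1477, 207]; [1477, 207, 31]; [207, 31, 5]]·[a, b, c]ᵀ = [34810, 4634, 653]ᵀ.
Inverting the 3×3 Gram matrix, [a, b, c]ᵀ = [4371/1358, -3463/1358, 8933/679]ᵀ.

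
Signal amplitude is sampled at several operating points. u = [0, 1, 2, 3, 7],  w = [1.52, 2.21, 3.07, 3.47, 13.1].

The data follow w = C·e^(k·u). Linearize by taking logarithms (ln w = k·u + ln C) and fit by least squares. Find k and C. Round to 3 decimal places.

k = 0.301, C = 1.565

Taking logs, ln w = k·u + ln C, so regress ln w on u.
Σu = 13.0000, Σ(u)² = 63.0000, Σln w = 6.1501, Σu·ln w = 24.7771.
Equations: 63.0000·k + 13.0000·ln C = 24.7771;  13.0000·k + 5·ln C = 6.1501.
Solving (det = 146.0000): k = 0.30091, ln C = 0.44765, so C = exp(0.44765) = 1.56463.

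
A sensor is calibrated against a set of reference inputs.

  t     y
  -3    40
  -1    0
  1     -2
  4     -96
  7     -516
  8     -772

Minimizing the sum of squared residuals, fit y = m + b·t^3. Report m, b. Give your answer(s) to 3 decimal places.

The normal system XᵀX·[m, b]ᵀ = Xᵀy is [[6, 892]; [892, 384620]]·[m, b]ᵀ = [-1346, -579478]ᵀ.
Eliminating b: 384620·(row 1) − 892·(row 2) gives 1512056·m = 384620·(-1346) − 892·(-579478) = -804144, so m = -100518/189007.
Then b = ((-579478) − 892·(-100518/189007))/384620 = -569059/378014.

m = -0.532, b = -1.505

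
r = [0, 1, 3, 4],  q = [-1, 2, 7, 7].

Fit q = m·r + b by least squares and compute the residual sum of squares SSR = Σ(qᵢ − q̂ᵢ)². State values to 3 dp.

The normal equations are: 26·m + 8·b = 51;  8·m + 4·b = 15.
(Σr·r = 26, Σr = 8, Σ1 = 4, Σr·q = 51, Σq = 15.)
Eliminating b: 4·(row 1) − 8·(row 2) gives 40·m = 4·51 − 8·15 = 84, so m = 21/10.
Then b = (15 − 8·(21/10))/4 = -9/20.
Residuals: -11/20, 7/20, 23/20, -19/20; SSR = 53/20.

SSR = 2.650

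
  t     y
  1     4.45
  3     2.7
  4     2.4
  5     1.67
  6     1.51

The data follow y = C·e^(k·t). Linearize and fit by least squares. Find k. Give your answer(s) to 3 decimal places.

k = -0.221

Let Y = ln y. Fitting Y = k·t + ln C by least squares:
XᵀX = [[87.0000, 19.0000]; [19.0000, 5]], rhs = [13.0113, 4.2866]ᵀ  (here Σt = 19.0000, Σ(t)² = 87.0000, Σln y = 4.2866, Σt·ln y = 13.0113).
Slope k = (n·Σt·ln y − Σt·Σln y)/(n·Σ(t)² − (Σt)²) = (5·13.0113 − 19.0000·4.2866)/74.0000 = -0.22146; ln C = (Σln y − k·Σt)/n = 1.69886.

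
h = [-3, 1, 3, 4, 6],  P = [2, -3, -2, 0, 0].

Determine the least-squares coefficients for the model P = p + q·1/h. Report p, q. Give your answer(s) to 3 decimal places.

Setting ∂/∂p … = 0 gives: 5·p + (17/12)·q = -3;  (17/12)·p + (21/16)·q = -13/3.
Determinant 5·(21/16) − (17/12)² = 41/9.
p = ((-3)·(21/16) − (17/12)·(-13/3))/(41/9) = 317/656; q = (5·(-13/3) − (17/12)·(-3))/(41/9) = -627/164.

p = 0.483, q = -3.823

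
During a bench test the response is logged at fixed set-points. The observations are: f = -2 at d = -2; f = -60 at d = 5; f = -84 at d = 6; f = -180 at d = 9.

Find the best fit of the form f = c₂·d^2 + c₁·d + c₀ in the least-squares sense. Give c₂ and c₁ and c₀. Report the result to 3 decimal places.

c₂ = -1.975, c₁ = -2.354, c₀ = 1.190

Sums needed: Σd^2·d^2 = 8498, Σd^2·d = 1062, Σd^2 = 146, Σd·d = 146, Σd = 18, Σ1 = 4.
Right-hand side: Σd^2·f = -19112, Σd·f = -2420, Σf = -326.
Row-reducing yields c₂ = -2072/1049, c₁ = -12349/5245, c₀ = 6243/5245.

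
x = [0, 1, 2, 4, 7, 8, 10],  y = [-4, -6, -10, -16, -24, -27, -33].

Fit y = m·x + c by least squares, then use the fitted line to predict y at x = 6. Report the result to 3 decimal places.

ŷ = -21.303

Setting ∂/∂m … = 0 gives: 234·m + 32·c = -804;  32·m + 7·c = -120.
Eliminating c: 7·(row 1) − 32·(row 2) gives 614·m = 7·(-804) − 32·(-120) = -1788, so m = -894/307.
Then c = ((-120) − 32·(-894/307))/7 = -1176/307.
At x = 6: ŷ = (-894/307)·(6) + (-1176/307)·(1) = -6540/307.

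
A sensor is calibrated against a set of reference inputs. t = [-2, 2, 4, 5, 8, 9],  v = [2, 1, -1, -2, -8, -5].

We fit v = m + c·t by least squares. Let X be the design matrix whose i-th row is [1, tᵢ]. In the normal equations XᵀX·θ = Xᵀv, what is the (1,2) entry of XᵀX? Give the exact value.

26

Row 1 ↔ basis 1, column 2 ↔ basis t, so (XᵀX)_{1,2} = Σᵢ t = (1)·(-2) + (1)·(2) + (1)·(4) + (1)·(5) + (1)·(8) + (1)·(9) = 26.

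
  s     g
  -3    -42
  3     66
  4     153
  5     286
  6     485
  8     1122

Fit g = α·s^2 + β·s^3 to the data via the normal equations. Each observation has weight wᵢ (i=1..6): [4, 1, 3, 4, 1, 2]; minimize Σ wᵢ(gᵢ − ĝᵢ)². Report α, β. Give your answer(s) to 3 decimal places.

Compute the Gram sums: Σwᵢ·s^2·s^2 = 13161, Σwᵢ·s^2·s^3 = 88155, Σwᵢ·s^3·s^3 = 649377.
Moment sums: Σwᵢ·s^2·g = 196102, Σwᵢ·s^3·g = 1432382.
So MᵀWM·[α, β]ᵀ = MᵀWg: [[13161, 88155]; [88155, 649377]]·[α, β]ᵀ = [196102, 1432382]ᵀ.
det = 13161·649377 − 88155² = 775146672.
α = (196102·649377 − 88155·1432382)/775146672 = 9930493/7177284; β = (13161·1432382 − 88155·196102)/775146672 = 130350641/64595556.

α = 1.384, β = 2.018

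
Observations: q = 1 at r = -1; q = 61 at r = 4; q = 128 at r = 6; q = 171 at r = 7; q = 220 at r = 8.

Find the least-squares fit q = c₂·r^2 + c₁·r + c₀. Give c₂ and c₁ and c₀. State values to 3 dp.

c₂ = 3.086, c₁ = 2.727, c₀ = 0.648

With design matrix M, MᵀM = [[8050, 1134, 166]; [1134, 166, 24]; [166, 24, 5]] and Mᵀq = [28044, 3968, 581]ᵀ.
Row-reducing yields c₂ = 58897/19084, c₁ = 52043/19084, c₀ = 6187/9542.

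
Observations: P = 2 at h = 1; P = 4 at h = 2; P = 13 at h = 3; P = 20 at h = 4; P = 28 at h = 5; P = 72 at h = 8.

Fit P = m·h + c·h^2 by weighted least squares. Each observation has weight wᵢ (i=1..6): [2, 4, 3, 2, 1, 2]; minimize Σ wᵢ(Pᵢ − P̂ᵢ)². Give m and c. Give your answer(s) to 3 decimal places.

m = 0.687, c = 1.039

The normal equations are: 230·m + 1392·c = 1605;  1392·m + 9638·c = 10975.
Determinant 230·9638 − 1392² = 279076.
m = (1605·9638 − 1392·10975)/279076 = 95895/139538; c = (230·10975 − 1392·1605)/279076 = 145045/139538.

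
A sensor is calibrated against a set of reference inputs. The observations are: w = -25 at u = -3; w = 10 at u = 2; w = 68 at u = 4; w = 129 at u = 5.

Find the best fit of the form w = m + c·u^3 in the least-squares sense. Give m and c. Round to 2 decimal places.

Forming MᵀM = [[4, 170]; [170, 20514]] and Mᵀw = [182, 21232]ᵀ gives MᵀM·[m, c]ᵀ = Mᵀw.
Δ = 4·20514 − 170² = 53156.
m = (182·20514 − 170·21232)/53156 = 31027/13289; c = (4·21232 − 170·182)/53156 = 13497/13289.

m = 2.33, c = 1.02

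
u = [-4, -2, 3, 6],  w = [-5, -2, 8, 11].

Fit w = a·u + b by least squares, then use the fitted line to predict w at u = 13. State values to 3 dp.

ŵ = 23.498

From the data, Σu·u = 65, Σu = 3, Σ1 = 4.
And Σu·w = 114, Σw = 12.
So AᵀA·[a, b]ᵀ = Aᵀw: [[65, 3]; [3, 4]]·[a, b]ᵀ = [114, 12]ᵀ.
Eliminating b: 4·(row 1) − 3·(row 2) gives 251·a = 4·114 − 3·12 = 420, so a = 420/251.
Then b = (12 − 3·(420/251))/4 = 438/251.
At u = 13: ŵ = (420/251)·(13) + (438/251)·(1) = 5898/251.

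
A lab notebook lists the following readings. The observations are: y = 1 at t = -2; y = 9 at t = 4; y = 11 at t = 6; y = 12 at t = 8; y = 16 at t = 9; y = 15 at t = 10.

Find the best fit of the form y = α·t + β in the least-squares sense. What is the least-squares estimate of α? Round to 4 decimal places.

α = 1.2048

Forming MᵀM = [[301, 35]; [35, 6]] and Mᵀy = [490, 64]ᵀ gives MᵀM·[α, β]ᵀ = Mᵀy.
Eliminating β: 6·(row 1) − 35·(row 2) gives 581·α = 6·490 − 35·64 = 700, so α = 100/83.
Then β = (64 − 35·(100/83))/6 = 302/83.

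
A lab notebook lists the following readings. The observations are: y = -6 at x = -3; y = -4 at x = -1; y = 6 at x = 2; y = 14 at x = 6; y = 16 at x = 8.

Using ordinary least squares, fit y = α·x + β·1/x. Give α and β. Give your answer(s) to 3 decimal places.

α = 2.064, β = 2.146

Setting ∂/∂α … = 0 gives: 114·α + 5·β = 246;  5·α + (809/576)·β = 40/3.
Δ = 114·(809/576) − 5² = 12971/96.
α = (246·(809/576) − 5·(40/3))/(12971/96) = 26769/12971; β = (114·(40/3) − 5·246)/(12971/96) = 27840/12971.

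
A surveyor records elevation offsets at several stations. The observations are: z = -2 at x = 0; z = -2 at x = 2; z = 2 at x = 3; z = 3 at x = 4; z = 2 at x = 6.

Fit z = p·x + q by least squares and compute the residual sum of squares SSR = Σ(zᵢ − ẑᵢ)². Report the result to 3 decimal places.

From the data, Σx·x = 65, Σx = 15, Σ1 = 5.
Moment sums: Σx·z = 26, Σz = 3.
MᵀM·[p, q]ᵀ = Mᵀz becomes [[65, 15]; [15, 5]]·[p, q]ᵀ = [26, 3]ᵀ.
Determinant 65·5 − 15² = 100.
p = (26·5 − 15·3)/100 = 17/20; q = (65·3 − 15·26)/100 = -39/20.
Residuals: -1/20, -7/4, 7/5, 31/20, -23/20; SSR = 35/4.

SSR = 8.750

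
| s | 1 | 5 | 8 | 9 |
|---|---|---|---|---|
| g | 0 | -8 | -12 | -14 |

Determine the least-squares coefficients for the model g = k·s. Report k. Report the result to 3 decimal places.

Entries of XᵀX: Σs·s = 171.
For Xᵀg: Σs·g = -262.
XᵀX·[k]ᵀ = Xᵀg becomes [[171]]·[k]ᵀ = [-262]ᵀ.
Hence k = -262 / 171 ≈ -1.53216.

k = -1.532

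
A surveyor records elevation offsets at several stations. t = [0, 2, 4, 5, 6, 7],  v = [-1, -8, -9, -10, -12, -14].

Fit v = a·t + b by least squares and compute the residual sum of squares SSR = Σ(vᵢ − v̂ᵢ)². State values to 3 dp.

Forming XᵀX = [[130, 24]; [24, 6]] and Xᵀv = [-272, -54]ᵀ gives XᵀX·[a, b]ᵀ = Xᵀv.
Determinant 130·6 − 24² = 204.
a = ((-272)·6 − 24·(-54))/204 = -28/17; b = (130·(-54) − 24·(-272))/204 = -41/17.
Residuals: 24/17, -39/17, 0, 11/17, 5/17, -1/17; SSR = 132/17.

SSR = 7.765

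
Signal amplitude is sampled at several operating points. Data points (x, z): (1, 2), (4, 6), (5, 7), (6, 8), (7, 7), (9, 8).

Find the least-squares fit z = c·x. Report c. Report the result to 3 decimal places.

c = 1.106

Forming MᵀM = [[208]] and Mᵀz = [230]ᵀ gives MᵀM·[c]ᵀ = Mᵀz.
Hence c = 230 / 208 ≈ 1.10577.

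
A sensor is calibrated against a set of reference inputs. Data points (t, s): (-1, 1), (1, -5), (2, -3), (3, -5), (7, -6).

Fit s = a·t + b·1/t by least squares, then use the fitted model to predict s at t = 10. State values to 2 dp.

Forming MᵀM = [[64, 5]; [5, 4201/1764]] and Mᵀs = [-69, -421/42]ᵀ gives MᵀM·[a, b]ᵀ = Mᵀs.
Eliminating b: (4201/1764)·(row 1) − 5·(row 2) gives (56191/441)·a = (4201/1764)·(-69) − 5·(-421/42) = -67153/588, so a = -201459/224764.
Then b = ((-421/42) − 5·(-201459/224764))/(4201/1764) = -130767/56191.
At t = 10: ŝ = (-201459/224764)·(10) + (-130767/56191)·(1/10) = -2583621/280955.

ŝ = -9.20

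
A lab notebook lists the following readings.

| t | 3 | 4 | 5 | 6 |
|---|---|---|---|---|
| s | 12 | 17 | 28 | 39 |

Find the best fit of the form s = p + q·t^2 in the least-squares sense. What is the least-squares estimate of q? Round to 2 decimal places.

Sums needed: Σ1 = 4, Σt^2 = 86, Σt^2·t^2 = 2258.
And Σs = 96, Σt^2·s = 2484.
det = 4·2258 − 86² = 1636.
p = (96·2258 − 86·2484)/1636 = 786/409; q = (4·2484 − 86·96)/1636 = 420/409.

q = 1.03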